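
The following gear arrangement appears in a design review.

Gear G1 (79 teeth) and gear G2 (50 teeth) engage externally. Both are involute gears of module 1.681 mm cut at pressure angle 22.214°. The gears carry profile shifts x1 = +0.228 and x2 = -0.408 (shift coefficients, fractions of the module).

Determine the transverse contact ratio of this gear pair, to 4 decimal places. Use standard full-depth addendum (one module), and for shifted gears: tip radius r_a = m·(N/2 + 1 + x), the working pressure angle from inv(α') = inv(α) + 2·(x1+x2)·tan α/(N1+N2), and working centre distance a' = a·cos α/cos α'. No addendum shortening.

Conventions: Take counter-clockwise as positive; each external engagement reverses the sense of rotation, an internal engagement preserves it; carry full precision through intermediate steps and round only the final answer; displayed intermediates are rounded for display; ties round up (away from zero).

single-mesh involute tooth geometry (79T engaging 50T at module 1.681)
base radii: r_b1 = 61.471212, r_b2 = 38.905830
tip radii: r_a1 = 68.463768, r_a2 = 43.020152
inv(α') = inv(22.214°) + 2·(+0.228-0.408)·tan α/(79+50) = 0.01953041  ⇒  α' = 21.81457°
a' = a·cos α / cos α' = 108.4245·cos 22.214°/cos 21.81457° = 108.119323
action lengths: √(r_a1²−r_b1²) = 30.142622, √(r_a2²−r_b2²) = 18.359462
base pitch p_b = π·m·cos α = 4.889051
CR = (30.142622 + 18.359462 − 108.119323·sin 21.81457°)/4.889051 = 1.702684
contact ratio ≈ 1.7027

1.7027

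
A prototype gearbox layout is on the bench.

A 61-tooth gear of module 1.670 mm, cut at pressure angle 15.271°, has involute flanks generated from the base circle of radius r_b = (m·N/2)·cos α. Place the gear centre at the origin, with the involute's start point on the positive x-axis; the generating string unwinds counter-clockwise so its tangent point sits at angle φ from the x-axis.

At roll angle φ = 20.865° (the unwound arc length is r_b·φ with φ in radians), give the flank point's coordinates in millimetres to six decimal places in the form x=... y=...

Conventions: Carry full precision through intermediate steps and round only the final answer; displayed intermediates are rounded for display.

x=52.287415 y=0.780549

class = single-mesh tooth geometry [base-circle involute, m = 1.670, 61T]
pitch radius r_p = m·N/2 = 1.670·61/2 = 50.935000
base radius r_b = r_p·cos α = 50.935000·cos 15.271° = 49.136529
roll angle φ = 20.865° = 0.36416295 rad
x = r_b·(cos φ + φ·sin φ) = 52.287415
y = r_b·(sin φ − φ·cos φ) = 0.780549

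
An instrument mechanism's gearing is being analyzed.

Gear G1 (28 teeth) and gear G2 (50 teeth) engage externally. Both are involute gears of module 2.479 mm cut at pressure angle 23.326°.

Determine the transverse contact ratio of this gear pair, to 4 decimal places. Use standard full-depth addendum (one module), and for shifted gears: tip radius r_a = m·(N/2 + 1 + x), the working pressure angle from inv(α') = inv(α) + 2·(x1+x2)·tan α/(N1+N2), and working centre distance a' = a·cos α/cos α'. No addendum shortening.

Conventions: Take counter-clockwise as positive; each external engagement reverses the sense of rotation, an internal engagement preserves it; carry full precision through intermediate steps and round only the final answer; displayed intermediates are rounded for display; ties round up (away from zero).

class = single-mesh tooth geometry [involute pair 28T × 50T, m = 2.479]
base radii: r_b1 = 31.869367, r_b2 = 56.909585
tip radii: r_a1 = 37.185000, r_a2 = 64.454000
no profile shift: α' = α, a' = a
action lengths: √(r_a1²−r_b1²) = 19.159010, √(r_a2²−r_b2²) = 30.259169
base pitch p_b = π·m·cos α = 7.151469
CR = (19.159010 + 30.259169 − 96.681000·sin 23.32600°)/7.151469 = 1.557184
contact ratio ≈ 1.5572

1.5572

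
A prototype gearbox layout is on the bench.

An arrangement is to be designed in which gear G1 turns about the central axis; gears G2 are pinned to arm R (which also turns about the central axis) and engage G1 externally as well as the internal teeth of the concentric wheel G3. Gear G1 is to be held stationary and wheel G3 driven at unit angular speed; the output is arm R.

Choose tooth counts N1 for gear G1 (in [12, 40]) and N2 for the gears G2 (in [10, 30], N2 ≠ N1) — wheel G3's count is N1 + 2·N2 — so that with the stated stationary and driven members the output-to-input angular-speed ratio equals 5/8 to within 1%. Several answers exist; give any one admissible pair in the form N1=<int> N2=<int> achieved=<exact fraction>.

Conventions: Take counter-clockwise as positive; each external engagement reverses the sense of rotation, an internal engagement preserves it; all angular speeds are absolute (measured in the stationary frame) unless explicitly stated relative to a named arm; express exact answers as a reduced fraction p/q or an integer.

design class (target 5/8): planetary set
Willis with ω_sun = 0: ω_arm/ω_ring = N3/(N1+N3); set equal to 5/8  ⇒  N3/N1 = (5/8)/(1 − 5/8) = 5/3
N3 = N1 + 2·N2  ⇒  N2/N1 = (N3/N1 − 1)/2 = (5/3 − 1)/2 = 1/3
smallest multiple with N1 ≥ 12 and N2 ≥ 10: k = 10  ⇒  N1 = 10·3 = 30, N2 = 10·1 = 10 (N1 ≤ 40, N2 ≤ 30, N2 ≠ N1 ✓), N3 = 30 + 2·10 = 50
check: N3/(N1+N3) with N1 = 30, N3 = 50 gives 5/8; |achieved − target| = 0 ≤ 1/160 ✓

N1=30 N2=10 achieved=5/8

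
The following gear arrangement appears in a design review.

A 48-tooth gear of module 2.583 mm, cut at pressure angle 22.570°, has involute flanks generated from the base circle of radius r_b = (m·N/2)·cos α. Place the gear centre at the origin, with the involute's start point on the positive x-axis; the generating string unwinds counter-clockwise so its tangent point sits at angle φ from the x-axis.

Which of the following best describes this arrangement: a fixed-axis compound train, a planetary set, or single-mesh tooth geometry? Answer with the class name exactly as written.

single-mesh tooth geometry

class = single-mesh tooth geometry [base-circle involute, m = 2.583, 48T]
classification: single-mesh tooth geometry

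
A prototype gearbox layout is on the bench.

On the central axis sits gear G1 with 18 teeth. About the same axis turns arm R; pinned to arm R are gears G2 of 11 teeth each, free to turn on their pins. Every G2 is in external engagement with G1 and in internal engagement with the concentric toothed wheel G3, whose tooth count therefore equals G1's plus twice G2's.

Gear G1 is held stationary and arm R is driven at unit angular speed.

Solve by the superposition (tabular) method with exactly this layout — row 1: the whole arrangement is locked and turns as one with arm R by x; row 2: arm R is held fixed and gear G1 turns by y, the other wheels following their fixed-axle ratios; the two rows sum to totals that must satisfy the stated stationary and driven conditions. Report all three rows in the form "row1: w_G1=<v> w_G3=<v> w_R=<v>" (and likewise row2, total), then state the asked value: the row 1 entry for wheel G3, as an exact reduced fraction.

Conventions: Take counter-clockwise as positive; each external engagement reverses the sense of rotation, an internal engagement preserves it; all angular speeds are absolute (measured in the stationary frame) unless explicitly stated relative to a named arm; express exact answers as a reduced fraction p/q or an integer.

row1: w_G1=1 w_G3=1 w_R=1
row2: w_G1=-1 w_G3=9/20 w_R=0
total: w_G1=0 w_G3=29/20 w_R=1
asked value: 1

recognized (axles ride arm R): planetary set, 18/11/40 teeth
row 1: whole set turns with the arm by x
superposition row 2 [arm held]: sun y, ring −(18/40)·y, arm 0
boundary: total ω_sun = x + y = 0 and total ω_arm = x = 1  ⇒  y = -1, x = 1
row 2 ring = −(18/40)·(-1) = 9/20
totals (row 1 + row 2): sun 1 + (-1) = 0, ring 1 + 9/20 = 29/20, arm 1 + 0 = 1
asked cell (row1, ring) = 1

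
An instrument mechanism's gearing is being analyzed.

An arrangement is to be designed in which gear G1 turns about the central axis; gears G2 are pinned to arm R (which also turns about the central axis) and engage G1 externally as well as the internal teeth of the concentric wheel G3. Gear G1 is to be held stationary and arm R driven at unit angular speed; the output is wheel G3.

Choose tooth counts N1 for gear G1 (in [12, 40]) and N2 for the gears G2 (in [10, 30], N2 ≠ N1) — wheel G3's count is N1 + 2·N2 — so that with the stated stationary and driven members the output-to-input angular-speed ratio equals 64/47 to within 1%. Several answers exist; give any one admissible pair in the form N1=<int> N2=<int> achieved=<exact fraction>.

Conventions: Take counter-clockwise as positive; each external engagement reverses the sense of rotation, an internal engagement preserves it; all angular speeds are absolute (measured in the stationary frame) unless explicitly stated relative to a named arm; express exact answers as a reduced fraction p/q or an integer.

N1=17 N2=15 achieved=64/47

class = planetary set [ratio 64/47 wanted; Willis about the carrier]
Willis with ω_sun = 0: ω_ring/ω_arm = (N1+N3)/N3; set equal to 64/47  ⇒  N3/N1 = 1/(64/47 − 1) = 47/17
N3 = N1 + 2·N2  ⇒  N2/N1 = (N3/N1 − 1)/2 = (47/17 − 1)/2 = 15/17
smallest multiple with N1 ≥ 12 and N2 ≥ 10: k = 1  ⇒  N1 = 1·17 = 17, N2 = 1·15 = 15 (N1 ≤ 40, N2 ≤ 30, N2 ≠ N1 ✓), N3 = 17 + 2·15 = 47
check: (N1+N3)/N3 with N1 = 17, N3 = 47 gives 64/47; |achieved − target| = 0 ≤ 16/1175 ✓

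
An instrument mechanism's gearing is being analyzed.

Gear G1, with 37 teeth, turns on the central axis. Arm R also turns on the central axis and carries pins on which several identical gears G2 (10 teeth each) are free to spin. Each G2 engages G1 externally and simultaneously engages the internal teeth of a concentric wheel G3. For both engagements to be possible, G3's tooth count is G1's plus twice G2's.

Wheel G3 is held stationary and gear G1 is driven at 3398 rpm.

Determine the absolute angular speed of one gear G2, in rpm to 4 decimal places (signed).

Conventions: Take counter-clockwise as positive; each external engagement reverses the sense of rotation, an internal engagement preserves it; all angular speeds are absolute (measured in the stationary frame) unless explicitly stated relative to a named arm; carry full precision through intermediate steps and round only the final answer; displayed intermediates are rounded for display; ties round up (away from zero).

-6286.3000 rpm

planetary set (37T centre, 10T on arm, 57T internal) — Willis relation
normalise by the input: solve with ω_sun = 1, then scale by 3398 rpm
ring teeth: 37 + 2·10 = 57
37(ω_sun−ω_arm) = −57(ω_ring−ω_arm),  ω_ring = 0, ω_sun = 1
37(1−ω_arm) = −57(0−ω_arm)  ⇒  94·ω_arm = 37  ⇒  ω_arm = 37/94
sun–planet mesh: 37·(1−37/94) = −10·(ω_p−ω_arm)  ⇒  ω_p−ω_arm = -2109/940
ω_p = 37/94 − 2109/940 = -37/20
scale: ω_p = -37/20 × 3398 rpm = -6286.3000 rpm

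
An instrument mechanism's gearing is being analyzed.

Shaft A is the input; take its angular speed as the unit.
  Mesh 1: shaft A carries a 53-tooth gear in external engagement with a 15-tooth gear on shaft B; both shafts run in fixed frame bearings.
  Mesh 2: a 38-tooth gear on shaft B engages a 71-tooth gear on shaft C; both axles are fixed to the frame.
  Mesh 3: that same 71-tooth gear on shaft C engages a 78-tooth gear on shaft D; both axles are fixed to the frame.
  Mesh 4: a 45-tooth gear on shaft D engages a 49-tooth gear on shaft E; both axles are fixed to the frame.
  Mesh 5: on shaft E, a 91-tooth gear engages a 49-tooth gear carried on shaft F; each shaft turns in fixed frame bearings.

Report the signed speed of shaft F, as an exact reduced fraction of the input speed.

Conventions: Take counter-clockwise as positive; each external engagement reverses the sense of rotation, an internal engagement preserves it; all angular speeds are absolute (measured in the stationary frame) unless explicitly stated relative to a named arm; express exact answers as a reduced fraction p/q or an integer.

-1007/343

5-mesh fixed-axis compound train (all bearings frame-fixed)
mesh 1 [53T→15T]: |ω|/ω_in = 1×53/15 = 53/15, sense flips to −
mesh 2 [38T→71T]: |ω|/ω_in = (53/15)×38/71 = 2014/1065, sense flips to +
mesh 3 [71T→78T]: |ω|/ω_in = (2014/1065)×71/78 = 1007/585, sense flips to −
mesh 4 [45T→49T]: |ω|/ω_in = (1007/585)×45/49 = 1007/637, sense flips to +
mesh 5 [91T→49T]: |ω|/ω_in = (1007/637)×91/49 = 1007/343, sense flips to −
signed output speed (× input speed) = -1007/343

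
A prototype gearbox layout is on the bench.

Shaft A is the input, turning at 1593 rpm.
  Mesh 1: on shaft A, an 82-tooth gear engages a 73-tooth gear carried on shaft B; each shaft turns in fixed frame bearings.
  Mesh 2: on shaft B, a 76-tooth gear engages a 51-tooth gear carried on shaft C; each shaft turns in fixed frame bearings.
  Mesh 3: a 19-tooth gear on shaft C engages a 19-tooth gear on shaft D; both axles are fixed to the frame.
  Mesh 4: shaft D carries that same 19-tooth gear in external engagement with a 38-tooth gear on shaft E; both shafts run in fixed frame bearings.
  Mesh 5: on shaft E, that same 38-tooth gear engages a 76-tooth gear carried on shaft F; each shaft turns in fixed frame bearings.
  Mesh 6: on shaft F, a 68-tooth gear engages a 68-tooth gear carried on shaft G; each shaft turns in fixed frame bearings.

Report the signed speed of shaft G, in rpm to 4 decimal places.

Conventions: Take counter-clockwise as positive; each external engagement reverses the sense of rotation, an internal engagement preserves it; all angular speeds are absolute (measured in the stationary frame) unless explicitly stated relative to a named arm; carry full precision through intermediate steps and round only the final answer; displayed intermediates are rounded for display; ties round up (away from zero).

6-mesh fixed-axis compound train (all bearings frame-fixed)
mesh 1 [82T→73T]: ω = 1593.0000×82/73 = 1789.3973 rpm, sense flips to −
mesh 2 [76T→51T]: ω = 1789.3973×76/51 = 2666.5528 rpm, sense flips to +
mesh 3 [19T→19T]: ω = 2666.5528×19/19 = 2666.5528 rpm, sense flips to −
mesh 4 [19T→38T]: ω = 2666.5528×19/38 = 1333.2764 rpm, sense flips to +
mesh 5 [38T→76T]: ω = 1333.2764×38/76 = 666.6382 rpm, sense flips to −
mesh 6 [68T→68T]: ω = 666.6382×68/68 = 666.6382 rpm, sense flips to +
signed output speed = +666.6382 rpm

+666.6382 rpm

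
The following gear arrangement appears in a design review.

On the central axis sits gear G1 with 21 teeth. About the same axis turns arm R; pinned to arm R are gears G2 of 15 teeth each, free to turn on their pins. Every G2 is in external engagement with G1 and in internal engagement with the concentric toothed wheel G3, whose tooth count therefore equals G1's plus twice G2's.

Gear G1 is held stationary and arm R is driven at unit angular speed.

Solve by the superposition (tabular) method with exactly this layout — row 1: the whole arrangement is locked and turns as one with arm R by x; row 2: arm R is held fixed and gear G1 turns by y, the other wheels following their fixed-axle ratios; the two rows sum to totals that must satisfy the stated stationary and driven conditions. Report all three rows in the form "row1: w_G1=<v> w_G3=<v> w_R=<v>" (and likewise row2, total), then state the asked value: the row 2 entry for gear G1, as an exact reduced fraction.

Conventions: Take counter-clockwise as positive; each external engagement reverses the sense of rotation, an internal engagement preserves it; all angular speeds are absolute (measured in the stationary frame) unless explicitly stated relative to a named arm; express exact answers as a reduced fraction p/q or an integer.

recognized (axles ride arm R): planetary set, 21/15/51 teeth
superposition row 1 [locked train]: every member turns x
row 2: sun turns y, ring = −(21/51)·y, arm 0
boundary: total ω_sun = x + y = 0 and total ω_arm = x = 1  ⇒  y = -1, x = 1
row 2 ring = −(21/51)·(-1) = 7/17
totals (row 1 + row 2): sun 1 + (-1) = 0, ring 1 + 7/17 = 24/17, arm 1 + 0 = 1
asked cell (row2, sun) = -1

row1: w_G1=1 w_G3=1 w_R=1
row2: w_G1=-1 w_G3=7/17 w_R=0
total: w_G1=0 w_G3=24/17 w_R=1
asked value: -1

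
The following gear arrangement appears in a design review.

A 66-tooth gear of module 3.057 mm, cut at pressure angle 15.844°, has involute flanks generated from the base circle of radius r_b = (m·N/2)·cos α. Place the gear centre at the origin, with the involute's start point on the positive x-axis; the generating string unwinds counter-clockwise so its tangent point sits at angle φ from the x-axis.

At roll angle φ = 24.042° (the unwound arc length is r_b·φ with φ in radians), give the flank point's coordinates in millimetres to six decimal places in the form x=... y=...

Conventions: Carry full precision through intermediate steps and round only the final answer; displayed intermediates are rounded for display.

x=105.219828 y=2.348253

class = single-mesh tooth geometry [base-circle involute, m = 3.057, 66T]
pitch radius r_p = m·N/2 = 3.057·66/2 = 100.881000
base radius r_b = r_p·cos α = 100.881000·cos 15.844° = 97.048391
roll angle φ = 24.042° = 0.41961206 rad
x = r_b·(cos φ + φ·sin φ) = 105.219828
y = r_b·(sin φ − φ·cos φ) = 2.348253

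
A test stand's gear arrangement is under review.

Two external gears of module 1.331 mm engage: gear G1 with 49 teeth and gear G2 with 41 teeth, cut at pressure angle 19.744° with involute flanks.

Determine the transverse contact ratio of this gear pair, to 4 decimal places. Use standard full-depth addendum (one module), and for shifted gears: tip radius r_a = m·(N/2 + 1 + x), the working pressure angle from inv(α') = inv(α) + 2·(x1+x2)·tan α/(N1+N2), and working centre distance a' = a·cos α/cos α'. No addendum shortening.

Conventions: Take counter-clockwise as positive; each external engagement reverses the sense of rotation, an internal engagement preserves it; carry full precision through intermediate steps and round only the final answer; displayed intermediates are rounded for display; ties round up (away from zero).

1.7480

recognized (one external pair, fixed centres): single-mesh tooth geometry, m = 1.331, N1 = 49, N2 = 41
base radii: r_b1 = 30.692433, r_b2 = 25.681424
tip radii: r_a1 = 33.940500, r_a2 = 28.616500
no profile shift: α' = α, a' = a
action lengths: √(r_a1²−r_b1²) = 14.489034, √(r_a2²−r_b2²) = 12.624126
base pitch p_b = π·m·cos α = 3.935638
CR = (14.489034 + 12.624126 − 59.895000·sin 19.74400°)/3.935638 = 1.748012
contact ratio ≈ 1.7480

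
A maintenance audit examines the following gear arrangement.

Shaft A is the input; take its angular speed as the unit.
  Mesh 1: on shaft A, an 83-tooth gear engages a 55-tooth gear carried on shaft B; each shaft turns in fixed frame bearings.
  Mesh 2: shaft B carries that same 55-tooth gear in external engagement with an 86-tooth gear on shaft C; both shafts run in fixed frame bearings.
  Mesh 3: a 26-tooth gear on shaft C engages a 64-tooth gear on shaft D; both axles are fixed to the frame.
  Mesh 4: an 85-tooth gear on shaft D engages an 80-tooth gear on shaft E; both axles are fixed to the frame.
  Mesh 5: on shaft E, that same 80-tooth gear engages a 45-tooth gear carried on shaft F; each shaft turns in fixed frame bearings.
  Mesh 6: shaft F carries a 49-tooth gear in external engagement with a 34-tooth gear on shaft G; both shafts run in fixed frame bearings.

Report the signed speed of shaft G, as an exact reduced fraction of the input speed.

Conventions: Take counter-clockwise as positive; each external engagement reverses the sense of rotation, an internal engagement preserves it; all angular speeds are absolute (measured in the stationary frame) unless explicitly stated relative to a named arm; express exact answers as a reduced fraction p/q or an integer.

52871/49536

6-mesh fixed-axis compound train (all bearings frame-fixed)
mesh 1 [83T→55T]: |ω|/ω_in = 1×83/55 = 83/55, sense flips to −
mesh 2 [55T→86T]: |ω|/ω_in = (83/55)×55/86 = 83/86, sense flips to +
mesh 3 [26T→64T]: |ω|/ω_in = (83/86)×26/64 = 1079/2752, sense flips to −
mesh 4 [85T→80T]: |ω|/ω_in = (1079/2752)×85/80 = 18343/44032, sense flips to +
mesh 5 [80T→45T]: |ω|/ω_in = (18343/44032)×80/45 = 18343/24768, sense flips to −
mesh 6 [49T→34T]: |ω|/ω_in = (18343/24768)×49/34 = 52871/49536, sense flips to +
signed output speed (× input speed) = 52871/49536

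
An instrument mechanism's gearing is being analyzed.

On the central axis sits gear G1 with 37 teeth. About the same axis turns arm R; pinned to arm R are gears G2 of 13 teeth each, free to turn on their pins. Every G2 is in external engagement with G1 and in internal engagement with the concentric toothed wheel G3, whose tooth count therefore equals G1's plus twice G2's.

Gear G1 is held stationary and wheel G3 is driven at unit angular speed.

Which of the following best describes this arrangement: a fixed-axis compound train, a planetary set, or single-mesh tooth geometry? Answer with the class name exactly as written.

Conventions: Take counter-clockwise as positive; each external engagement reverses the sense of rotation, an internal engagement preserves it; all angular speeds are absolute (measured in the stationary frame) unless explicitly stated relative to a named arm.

planetary set (37T centre, 13T on arm, 63T internal) — Willis relation
classification: planetary set

planetary set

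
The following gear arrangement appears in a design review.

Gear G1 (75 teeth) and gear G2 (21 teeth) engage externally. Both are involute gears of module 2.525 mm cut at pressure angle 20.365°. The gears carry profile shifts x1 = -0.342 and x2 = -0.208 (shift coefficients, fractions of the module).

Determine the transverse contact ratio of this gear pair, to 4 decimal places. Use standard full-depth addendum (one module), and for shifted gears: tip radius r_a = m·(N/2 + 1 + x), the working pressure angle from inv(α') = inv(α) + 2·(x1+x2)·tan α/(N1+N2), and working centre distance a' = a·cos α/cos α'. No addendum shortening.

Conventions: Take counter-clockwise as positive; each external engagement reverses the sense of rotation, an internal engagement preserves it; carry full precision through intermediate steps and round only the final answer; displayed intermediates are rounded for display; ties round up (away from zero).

single-mesh involute tooth geometry (75T engaging 21T at module 2.525)
base radii: r_b1 = 88.769034, r_b2 = 24.855329
tip radii: r_a1 = 96.348950, r_a2 = 28.512300
inv(α') = inv(20.365°) + 2·(-0.342-0.208)·tan α/(75+21) = 0.01151182  ⇒  α' = 18.39828°
a' = a·cos α / cos α' = 121.2000·cos 20.365°/cos 18.39828° = 119.745074
action lengths: √(r_a1²−r_b1²) = 37.459029, √(r_a2²−r_b2²) = 13.970106
base pitch p_b = π·m·cos α = 7.436697
CR = (37.459029 + 13.970106 − 119.745074·sin 18.39828°)/7.436697 = 1.833493
contact ratio ≈ 1.8335

1.8335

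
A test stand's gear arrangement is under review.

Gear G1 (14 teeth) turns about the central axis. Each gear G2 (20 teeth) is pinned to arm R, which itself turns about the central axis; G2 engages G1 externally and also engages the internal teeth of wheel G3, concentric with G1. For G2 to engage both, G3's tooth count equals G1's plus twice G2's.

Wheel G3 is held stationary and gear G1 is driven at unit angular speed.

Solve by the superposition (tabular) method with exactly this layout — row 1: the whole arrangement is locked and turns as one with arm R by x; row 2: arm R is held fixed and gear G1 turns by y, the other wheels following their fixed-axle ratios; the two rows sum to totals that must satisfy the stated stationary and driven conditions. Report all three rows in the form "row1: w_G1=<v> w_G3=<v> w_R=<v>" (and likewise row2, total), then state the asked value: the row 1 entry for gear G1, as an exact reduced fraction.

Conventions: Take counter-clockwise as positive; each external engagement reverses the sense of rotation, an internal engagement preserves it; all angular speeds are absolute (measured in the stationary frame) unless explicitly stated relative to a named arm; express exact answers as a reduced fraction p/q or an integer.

row1: w_G1=7/34 w_G3=7/34 w_R=7/34
row2: w_G1=27/34 w_G3=-7/34 w_R=0
total: w_G1=1 w_G3=0 w_R=7/34
asked value: 7/34

class = planetary set [G3 = 14+2·20 = 54; Willis about the carrier]
row 1: whole set turns with the arm by x
row 2 — arm fixed, fixed-axis ratios: sun y, ring −(14/54)·y, arm 0
boundary: total ω_ring = x − (14/54)·y = 0 and total ω_sun = x + y = 1  ⇒  y = 27/34, x = 7/34
row 2 ring = −(14/54)·27/34 = -7/34
totals (row 1 + row 2): sun 7/34 + 27/34 = 1, ring 7/34 + (-7/34) = 0, arm 7/34 + 0 = 7/34
asked cell (row1, sun) = 7/34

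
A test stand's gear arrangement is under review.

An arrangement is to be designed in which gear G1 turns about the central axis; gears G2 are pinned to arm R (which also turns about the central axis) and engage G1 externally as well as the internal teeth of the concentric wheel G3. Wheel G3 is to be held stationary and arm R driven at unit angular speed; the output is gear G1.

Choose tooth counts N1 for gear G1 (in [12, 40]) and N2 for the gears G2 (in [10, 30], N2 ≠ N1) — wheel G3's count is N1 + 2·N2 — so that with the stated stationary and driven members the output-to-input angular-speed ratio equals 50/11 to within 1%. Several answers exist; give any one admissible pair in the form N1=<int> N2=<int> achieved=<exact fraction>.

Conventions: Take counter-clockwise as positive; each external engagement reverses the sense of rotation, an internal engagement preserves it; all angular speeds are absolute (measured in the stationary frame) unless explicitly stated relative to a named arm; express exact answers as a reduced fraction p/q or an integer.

design class (target 50/11): planetary set
Willis with ω_ring = 0: ω_sun/ω_arm = (N1+N3)/N1; set equal to 50/11  ⇒  N3/N1 = 50/11 − 1 = 39/11
N3 = N1 + 2·N2  ⇒  N2/N1 = (N3/N1 − 1)/2 = (39/11 − 1)/2 = 14/11
smallest multiple with N1 ≥ 12 and N2 ≥ 10: k = 2  ⇒  N1 = 2·11 = 22, N2 = 2·14 = 28 (N1 ≤ 40, N2 ≤ 30, N2 ≠ N1 ✓), N3 = 22 + 2·28 = 78
check: (N1+N3)/N1 with N1 = 22, N3 = 78 gives 50/11; |achieved − target| = 0 ≤ 1/22 ✓

N1=22 N2=28 achieved=50/11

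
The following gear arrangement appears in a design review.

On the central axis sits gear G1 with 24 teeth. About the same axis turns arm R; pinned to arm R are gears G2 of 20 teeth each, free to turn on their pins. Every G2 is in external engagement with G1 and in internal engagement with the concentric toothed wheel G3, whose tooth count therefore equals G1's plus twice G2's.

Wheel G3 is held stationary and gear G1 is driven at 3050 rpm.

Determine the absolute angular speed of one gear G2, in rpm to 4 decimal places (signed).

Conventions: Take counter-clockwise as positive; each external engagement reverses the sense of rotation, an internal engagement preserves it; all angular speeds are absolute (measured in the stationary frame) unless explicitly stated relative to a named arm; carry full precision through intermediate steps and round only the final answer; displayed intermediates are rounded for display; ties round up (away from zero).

class = planetary set [G3 = 24+2·20 = 64; Willis about the carrier]
normalise by the input: solve with ω_sun = 1, then scale by 3050 rpm
ring teeth: 24 + 2·20 = 64
24(ω_sun−ω_arm) = −64(ω_ring−ω_arm),  ω_ring = 0, ω_sun = 1
24(1−ω_arm) = −64(0−ω_arm)  ⇒  88·ω_arm = 24  ⇒  ω_arm = 3/11
sun–planet mesh: 24·(1−3/11) = −20·(ω_p−ω_arm)  ⇒  ω_p−ω_arm = -48/55
ω_p = 3/11 − 48/55 = -3/5
scale: ω_p = -3/5 × 3050 rpm = -1830.0000 rpm

-1830.0000 rpm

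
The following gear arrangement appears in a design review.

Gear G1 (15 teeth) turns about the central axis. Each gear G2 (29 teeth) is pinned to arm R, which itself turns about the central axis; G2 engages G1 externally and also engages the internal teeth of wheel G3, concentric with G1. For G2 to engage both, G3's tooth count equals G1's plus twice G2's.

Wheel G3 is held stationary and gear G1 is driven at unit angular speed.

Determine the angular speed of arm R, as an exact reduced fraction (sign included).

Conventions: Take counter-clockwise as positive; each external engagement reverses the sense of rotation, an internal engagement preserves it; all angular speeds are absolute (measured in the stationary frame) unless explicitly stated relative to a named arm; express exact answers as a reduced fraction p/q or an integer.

recognized (axles ride arm R): planetary set, 15/29/73 teeth
ring teeth: 15 + 2·29 = 73
15(ω_sun−ω_arm) = −73(ω_ring−ω_arm),  ω_ring = 0, ω_sun = 1
15(1−ω_arm) = −73(0−ω_arm)  ⇒  88·ω_arm = 15  ⇒  ω_arm = 15/88
exact speed ratio = 15/88

15/88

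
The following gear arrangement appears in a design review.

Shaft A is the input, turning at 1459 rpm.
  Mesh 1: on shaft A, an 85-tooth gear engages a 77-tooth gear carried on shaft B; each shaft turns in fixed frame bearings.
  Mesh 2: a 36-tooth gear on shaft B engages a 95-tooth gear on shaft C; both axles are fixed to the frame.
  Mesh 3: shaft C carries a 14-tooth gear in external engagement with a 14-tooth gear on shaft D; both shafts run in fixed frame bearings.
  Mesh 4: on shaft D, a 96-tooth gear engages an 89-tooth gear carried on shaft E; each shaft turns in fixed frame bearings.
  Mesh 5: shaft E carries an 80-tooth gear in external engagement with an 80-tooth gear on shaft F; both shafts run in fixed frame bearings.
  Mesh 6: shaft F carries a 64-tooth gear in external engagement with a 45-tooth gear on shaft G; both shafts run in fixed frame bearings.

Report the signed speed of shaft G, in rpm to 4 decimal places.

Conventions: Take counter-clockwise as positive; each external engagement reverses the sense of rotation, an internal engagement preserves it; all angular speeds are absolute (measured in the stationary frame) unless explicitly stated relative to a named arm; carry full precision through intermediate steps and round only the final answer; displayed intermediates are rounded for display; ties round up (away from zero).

6-mesh fixed-axis compound train (all bearings frame-fixed)
mesh 1 [85T→77T]: ω = 1459.0000×85/77 = 1610.5844 rpm, sense flips to −
mesh 2 [36T→95T]: ω = 1610.5844×36/95 = 610.3267 rpm, sense flips to +
mesh 3 [14T→14T]: ω = 610.3267×14/14 = 610.3267 rpm, sense flips to −
mesh 4 [96T→89T]: ω = 610.3267×96/89 = 658.3300 rpm, sense flips to +
mesh 5 [80T→80T]: ω = 658.3300×80/80 = 658.3300 rpm, sense flips to −
mesh 6 [64T→45T]: ω = 658.3300×64/45 = 936.2915 rpm, sense flips to +
signed output speed = +936.2915 rpm

+936.2915 rpm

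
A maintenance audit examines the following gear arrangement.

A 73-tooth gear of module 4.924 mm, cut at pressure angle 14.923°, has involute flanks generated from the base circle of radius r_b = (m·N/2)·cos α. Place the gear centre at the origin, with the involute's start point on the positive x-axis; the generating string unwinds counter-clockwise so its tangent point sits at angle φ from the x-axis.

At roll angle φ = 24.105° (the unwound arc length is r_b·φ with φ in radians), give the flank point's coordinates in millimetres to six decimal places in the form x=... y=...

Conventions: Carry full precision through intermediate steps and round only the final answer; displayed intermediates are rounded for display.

x=188.360065 y=4.234834

recognized (one wheel, involute flank): single-mesh tooth geometry, m = 4.924, N = 73
pitch radius r_p = m·N/2 = 4.924·73/2 = 179.726000
base radius r_b = r_p·cos α = 179.726000·cos 14.923° = 173.664342
roll angle φ = 24.105° = 0.42071162 rad
x = r_b·(cos φ + φ·sin φ) = 188.360065
y = r_b·(sin φ − φ·cos φ) = 4.234834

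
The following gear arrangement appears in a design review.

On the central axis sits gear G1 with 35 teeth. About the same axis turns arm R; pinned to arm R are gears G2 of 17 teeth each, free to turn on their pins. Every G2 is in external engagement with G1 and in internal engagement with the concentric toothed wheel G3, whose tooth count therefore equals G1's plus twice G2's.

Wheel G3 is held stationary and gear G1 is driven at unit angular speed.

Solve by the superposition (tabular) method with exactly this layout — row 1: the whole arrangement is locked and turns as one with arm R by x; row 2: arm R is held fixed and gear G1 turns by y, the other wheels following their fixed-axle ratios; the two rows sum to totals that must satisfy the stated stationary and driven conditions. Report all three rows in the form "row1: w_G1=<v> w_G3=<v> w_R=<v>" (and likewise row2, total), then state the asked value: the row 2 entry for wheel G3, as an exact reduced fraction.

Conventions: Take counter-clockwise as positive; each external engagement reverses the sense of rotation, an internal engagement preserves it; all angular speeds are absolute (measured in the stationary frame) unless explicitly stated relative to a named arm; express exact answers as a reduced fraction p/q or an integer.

row1: w_G1=35/104 w_G3=35/104 w_R=35/104
row2: w_G1=69/104 w_G3=-35/104 w_R=0
total: w_G1=1 w_G3=0 w_R=35/104
asked value: -35/104

class = planetary set [G3 = 35+2·17 = 69; Willis about the carrier]
superposition row 1 [locked train]: every member turns x
row 2 — arm fixed, fixed-axis ratios: sun y, ring −(35/69)·y, arm 0
boundary: total ω_ring = x − (35/69)·y = 0 and total ω_sun = x + y = 1  ⇒  y = 69/104, x = 35/104
row 2 ring = −(35/69)·69/104 = -35/104
totals (row 1 + row 2): sun 35/104 + 69/104 = 1, ring 35/104 + (-35/104) = 0, arm 35/104 + 0 = 35/104
asked cell (row2, ring) = -35/104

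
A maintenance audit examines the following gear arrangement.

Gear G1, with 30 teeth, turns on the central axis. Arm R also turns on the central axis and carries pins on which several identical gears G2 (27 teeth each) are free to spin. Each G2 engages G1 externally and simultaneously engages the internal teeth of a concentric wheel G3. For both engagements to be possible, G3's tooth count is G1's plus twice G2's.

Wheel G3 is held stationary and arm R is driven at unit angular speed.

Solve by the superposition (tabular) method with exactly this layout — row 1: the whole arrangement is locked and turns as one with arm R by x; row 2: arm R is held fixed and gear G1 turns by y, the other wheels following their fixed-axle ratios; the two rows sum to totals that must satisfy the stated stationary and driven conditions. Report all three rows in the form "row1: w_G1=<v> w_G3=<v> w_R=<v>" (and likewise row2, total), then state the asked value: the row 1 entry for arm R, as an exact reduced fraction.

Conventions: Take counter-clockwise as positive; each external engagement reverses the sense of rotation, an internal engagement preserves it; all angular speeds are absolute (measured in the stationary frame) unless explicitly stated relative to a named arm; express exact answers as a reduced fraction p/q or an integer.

class = planetary set [G3 = 30+2·27 = 84; Willis about the carrier]
row 1: whole set turns with the arm by x
row 2 (arm held, sun turns y): ω_ring = −(30/84)·y, ω_arm = 0
boundary: total ω_ring = x − (30/84)·y = 0 and total ω_arm = x = 1  ⇒  y = 14/5, x = 1
row 2 ring = −(30/84)·14/5 = -1
totals (row 1 + row 2): sun 1 + 14/5 = 19/5, ring 1 + (-1) = 0, arm 1 + 0 = 1
asked cell (row1, arm) = 1

row1: w_G1=1 w_G3=1 w_R=1
row2: w_G1=14/5 w_G3=-1 w_R=0
total: w_G1=19/5 w_G3=0 w_R=1
asked value: 1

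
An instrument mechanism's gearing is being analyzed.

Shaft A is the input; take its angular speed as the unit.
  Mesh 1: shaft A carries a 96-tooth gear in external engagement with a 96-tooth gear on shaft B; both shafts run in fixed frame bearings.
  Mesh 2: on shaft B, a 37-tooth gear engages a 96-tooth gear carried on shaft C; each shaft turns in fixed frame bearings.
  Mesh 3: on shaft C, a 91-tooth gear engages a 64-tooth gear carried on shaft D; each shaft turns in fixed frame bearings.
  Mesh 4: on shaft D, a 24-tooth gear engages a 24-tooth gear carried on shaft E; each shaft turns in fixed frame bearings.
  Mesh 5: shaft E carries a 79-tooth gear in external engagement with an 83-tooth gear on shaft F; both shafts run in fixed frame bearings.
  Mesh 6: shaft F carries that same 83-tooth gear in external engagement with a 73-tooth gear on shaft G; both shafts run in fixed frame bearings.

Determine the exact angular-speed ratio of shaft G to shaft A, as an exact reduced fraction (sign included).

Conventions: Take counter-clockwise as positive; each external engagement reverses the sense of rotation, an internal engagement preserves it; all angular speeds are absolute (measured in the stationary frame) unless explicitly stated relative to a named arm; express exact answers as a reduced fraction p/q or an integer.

265993/448512

class = fixed-axis compound train [6 meshes; 6 ratios multiply, 6 sense flips]
mesh 1 [96T→96T]: running ratio 1, sense −
mesh 2 [37T→96T]: running ratio 37/96, sense +
mesh 3 [91T→64T]: running ratio 3367/6144, sense −
mesh 4 [24T→24T]: running ratio 3367/6144, sense +
mesh 5 [79T→83T]: running ratio 265993/509952, sense −
mesh 6 [83T→73T]: running ratio 265993/448512, sense +
ω_out/ω_in = 265993/448512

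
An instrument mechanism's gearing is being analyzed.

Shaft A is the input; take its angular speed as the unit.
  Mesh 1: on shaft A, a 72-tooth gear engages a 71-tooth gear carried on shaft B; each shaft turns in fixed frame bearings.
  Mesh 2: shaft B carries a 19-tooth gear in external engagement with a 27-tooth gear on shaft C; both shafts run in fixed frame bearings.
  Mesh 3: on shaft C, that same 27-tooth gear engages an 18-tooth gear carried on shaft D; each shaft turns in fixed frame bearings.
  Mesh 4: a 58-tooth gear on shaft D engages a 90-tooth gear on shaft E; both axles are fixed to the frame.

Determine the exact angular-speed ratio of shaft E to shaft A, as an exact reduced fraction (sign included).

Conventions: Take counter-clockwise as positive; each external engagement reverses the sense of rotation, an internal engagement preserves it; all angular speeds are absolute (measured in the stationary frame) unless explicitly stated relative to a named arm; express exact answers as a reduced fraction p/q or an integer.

class = fixed-axis compound train [4 meshes; 4 ratios multiply, 4 sense flips]
mesh 1 [72T→71T]: running ratio 72/71, sense −
mesh 2 [19T→27T]: running ratio 152/213, sense +
mesh 3 [27T→18T]: running ratio 76/71, sense −
mesh 4 [58T→90T]: running ratio 2204/3195, sense +
ω_out/ω_in = 2204/3195

2204/3195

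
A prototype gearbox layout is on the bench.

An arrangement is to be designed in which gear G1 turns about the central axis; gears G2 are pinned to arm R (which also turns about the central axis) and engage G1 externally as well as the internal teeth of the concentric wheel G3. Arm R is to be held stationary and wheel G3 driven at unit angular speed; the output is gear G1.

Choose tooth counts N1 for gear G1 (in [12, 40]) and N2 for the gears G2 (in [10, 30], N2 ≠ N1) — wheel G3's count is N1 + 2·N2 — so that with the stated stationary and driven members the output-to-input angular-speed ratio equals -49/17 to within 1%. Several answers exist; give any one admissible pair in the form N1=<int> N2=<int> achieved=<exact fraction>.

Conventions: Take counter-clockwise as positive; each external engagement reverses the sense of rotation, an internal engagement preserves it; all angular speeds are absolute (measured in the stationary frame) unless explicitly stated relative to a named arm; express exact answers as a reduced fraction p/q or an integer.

N1=17 N2=16 achieved=-49/17

topology: planetary set — design target -49/17, arm = carrier (Willis)
Willis with ω_arm = 0: ω_sun/ω_ring = −N3/N1; set equal to -49/17  ⇒  N3/N1 = −(-49/17) = 49/17
N3 = N1 + 2·N2  ⇒  N2/N1 = (N3/N1 − 1)/2 = (49/17 − 1)/2 = 16/17
smallest multiple with N1 ≥ 12 and N2 ≥ 10: k = 1  ⇒  N1 = 1·17 = 17, N2 = 1·16 = 16 (N1 ≤ 40, N2 ≤ 30, N2 ≠ N1 ✓), N3 = 17 + 2·16 = 49
check: −N3/N1 with N1 = 17, N3 = 49 gives -49/17; |achieved − target| = 0 ≤ 49/1700 ✓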